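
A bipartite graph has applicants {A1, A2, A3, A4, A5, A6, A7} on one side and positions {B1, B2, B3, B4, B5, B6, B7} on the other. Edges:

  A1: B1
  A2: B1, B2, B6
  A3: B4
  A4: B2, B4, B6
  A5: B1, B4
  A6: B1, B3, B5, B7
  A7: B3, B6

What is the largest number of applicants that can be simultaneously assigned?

6

Unit-capacity flow: source→left, listed edges, right→sink; max matching = max flow.
Augmenting path A1→B1 (+1); matched 1.
Augmenting path A2→B2 (+1); matched 2.
Augmenting path A3→B4 (+1); matched 3.
Augmenting path A4→B6 (+1); matched 4.
Augmenting path A6→B3 (+1); matched 5.
Augmenting path A7→B3→A6→B5 (+1); matched 6.
No augmenting path remains; maximum matching = 6.
König certificate: {A2, A4, A6, A7, B1, B4} is a vertex cover of size 6 (every listed pair touches it), so no matching can be larger.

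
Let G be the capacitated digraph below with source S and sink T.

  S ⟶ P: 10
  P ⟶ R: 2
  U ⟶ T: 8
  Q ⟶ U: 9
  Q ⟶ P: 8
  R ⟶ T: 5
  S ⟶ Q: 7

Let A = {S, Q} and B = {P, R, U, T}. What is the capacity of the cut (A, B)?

27

Edges leaving {S, Q}: S→P (10), Q→P (8), Q→U (9).
Cut capacity = 10 + 8 + 9 = 27.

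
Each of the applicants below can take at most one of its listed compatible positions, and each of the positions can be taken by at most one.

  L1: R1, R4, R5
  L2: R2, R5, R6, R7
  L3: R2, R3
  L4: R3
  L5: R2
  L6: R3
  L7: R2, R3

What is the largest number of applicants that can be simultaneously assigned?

Unit-capacity flow: source→left, listed edges, right→sink; max matching = max flow.
Augmenting path L1→R1 (+1); matched 1.
Augmenting path L2→R2 (+1); matched 2.
Augmenting path L3→R3 (+1); matched 3.
Augmenting path L5→R2→L2→R5 (+1); matched 4.
No augmenting path remains; maximum matching = 4.
König certificate: {L1, L2, R2, R3} is a vertex cover of size 4 (every listed pair touches it), so no matching can be larger.

4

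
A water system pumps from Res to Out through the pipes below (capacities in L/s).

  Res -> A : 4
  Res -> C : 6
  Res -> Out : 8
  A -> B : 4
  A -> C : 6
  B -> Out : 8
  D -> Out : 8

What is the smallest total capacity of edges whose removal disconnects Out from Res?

12

Augment Res→Out: bottleneck 8, flow now 8.
Augment Res→A→B→Out: bottleneck 4, flow now 12.
No augmenting path remains; maximum flow = 12.
By max-flow min-cut, the minimum cut capacity equals the max flow.
In the residual graph, reachable from Res: {Res, C}.
Min-cut edges: Res→A (4), Res→Out (8); capacity 4 + 8 = 12.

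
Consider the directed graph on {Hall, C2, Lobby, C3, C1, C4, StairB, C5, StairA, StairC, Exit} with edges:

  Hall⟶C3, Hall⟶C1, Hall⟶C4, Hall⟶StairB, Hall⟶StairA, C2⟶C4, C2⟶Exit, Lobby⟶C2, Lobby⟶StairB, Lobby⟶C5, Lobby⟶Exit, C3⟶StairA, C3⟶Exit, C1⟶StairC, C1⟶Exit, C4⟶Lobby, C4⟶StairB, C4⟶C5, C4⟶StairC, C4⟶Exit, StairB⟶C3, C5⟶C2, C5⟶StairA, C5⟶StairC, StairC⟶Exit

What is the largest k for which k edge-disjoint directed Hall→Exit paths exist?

Assign every edge capacity 1; by Menger, the answer equals the max flow.
Path Hall→C3→Exit (+1); total 1.
Path Hall→C1→Exit (+1); total 2.
Path Hall→C4→Exit (+1); total 3.
No residual Hall→Exit path; max flow = 3.
Certifying cut of size 3: {C3→Exit, Hall→C1, Hall→C4}.

3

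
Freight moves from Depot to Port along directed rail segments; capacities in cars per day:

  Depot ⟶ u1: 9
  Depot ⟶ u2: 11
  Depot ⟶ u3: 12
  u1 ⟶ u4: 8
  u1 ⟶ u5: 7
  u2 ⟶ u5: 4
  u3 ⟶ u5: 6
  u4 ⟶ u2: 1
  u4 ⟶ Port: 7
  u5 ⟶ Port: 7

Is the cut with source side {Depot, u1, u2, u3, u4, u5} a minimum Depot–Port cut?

Given cut capacity: 7 + 7 = 14.
Augment Depot→u1→u4→Port: bottleneck 7, flow now 7.
Augment Depot→u1→u5→Port: bottleneck 2, flow now 9.
Augment Depot→u2→u5→Port: bottleneck 4, flow now 13.
Augment Depot→u3→u5→Port: bottleneck 1, flow now 14.
No augmenting path remains; maximum flow = 14.
Cut capacity 14 equals the max flow, so it is a minimum cut.

Yes — it is a minimum cut (capacity 14).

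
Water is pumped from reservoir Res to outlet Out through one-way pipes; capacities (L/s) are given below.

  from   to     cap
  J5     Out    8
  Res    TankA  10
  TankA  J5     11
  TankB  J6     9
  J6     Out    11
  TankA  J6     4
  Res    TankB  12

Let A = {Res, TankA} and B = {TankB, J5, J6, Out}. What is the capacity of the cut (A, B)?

Edges leaving {Res, TankA}: Res→TankB (12), TankA→J5 (11), TankA→J6 (4).
Cut capacity = 12 + 11 + 4 = 27.

27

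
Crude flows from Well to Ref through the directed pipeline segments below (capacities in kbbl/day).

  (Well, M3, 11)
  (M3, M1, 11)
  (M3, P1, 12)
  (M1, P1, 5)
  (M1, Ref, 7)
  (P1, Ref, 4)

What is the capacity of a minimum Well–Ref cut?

Augment Well→M3→M1→Ref: bottleneck 7, flow now 7.
Augment Well→M3→P1→Ref: bottleneck 4, flow now 11.
No augmenting path remains; maximum flow = 11.
By max-flow min-cut, the minimum cut capacity equals the max flow.
In the residual graph, reachable from Well: {Well}.
Min-cut edges: Well→M3 (11); capacity 11 = 11.

11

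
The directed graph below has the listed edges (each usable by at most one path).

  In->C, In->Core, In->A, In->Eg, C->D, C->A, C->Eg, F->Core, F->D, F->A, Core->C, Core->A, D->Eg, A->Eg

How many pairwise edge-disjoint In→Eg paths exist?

Assign every edge capacity 1; by Menger, the answer equals the max flow.
Path In→Eg (+1); total 1.
Path In→C→Eg (+1); total 2.
Path In→A→Eg (+1); total 3.
Path In→Core→C→D→Eg (+1); total 4.
No residual In→Eg path; max flow = 4.
Certifying cut of size 4: {In→A, In→C, In→Core, In→Eg}.

4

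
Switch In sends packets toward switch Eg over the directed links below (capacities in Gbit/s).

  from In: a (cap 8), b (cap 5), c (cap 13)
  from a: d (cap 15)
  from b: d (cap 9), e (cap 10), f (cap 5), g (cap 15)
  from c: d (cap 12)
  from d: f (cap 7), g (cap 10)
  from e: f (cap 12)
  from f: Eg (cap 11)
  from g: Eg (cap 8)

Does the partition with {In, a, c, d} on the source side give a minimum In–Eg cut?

No — its capacity is 22, but the minimum cut has capacity 19.

Given cut capacity: 5 + 7 + 10 = 22.
Augment In→b→f→Eg: bottleneck 5, flow now 5.
Augment In→a→d→f→Eg: bottleneck 6, flow now 11.
Augment In→a→d→g→Eg: bottleneck 2, flow now 13.
Augment In→c→d→g→Eg: bottleneck 6, flow now 19.
No augmenting path remains; maximum flow = 19.
In the residual graph, reachable from In: {In, a, b, c, d, e, f, g}.
Min-cut edges: f→Eg (11), g→Eg (8); capacity 11 + 8 = 19.
Cut capacity 22 exceeds the max flow 19, so it is not minimum.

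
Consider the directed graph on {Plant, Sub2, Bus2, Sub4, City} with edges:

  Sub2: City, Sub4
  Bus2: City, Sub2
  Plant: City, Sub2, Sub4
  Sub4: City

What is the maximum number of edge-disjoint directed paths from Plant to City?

3

Assign every edge capacity 1; by Menger, the answer equals the max flow.
Path Plant→City (+1); total 1.
Path Plant→Sub2→City (+1); total 2.
Path Plant→Sub4→City (+1); total 3.
No residual Plant→City path; max flow = 3.
Certifying cut of size 3: {Plant→City, Plant→Sub2, Plant→Sub4}.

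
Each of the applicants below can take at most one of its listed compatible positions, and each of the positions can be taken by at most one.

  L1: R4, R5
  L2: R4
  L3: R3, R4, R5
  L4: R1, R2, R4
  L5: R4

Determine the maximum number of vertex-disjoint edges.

4

Unit-capacity flow: source→left, listed edges, right→sink; max matching = max flow.
Augmenting path L1→R4 (+1); matched 1.
Augmenting path L3→R3 (+1); matched 2.
Augmenting path L4→R1 (+1); matched 3.
Augmenting path L2→R4→L1→R5 (+1); matched 4.
No augmenting path remains; maximum matching = 4.
König certificate: {L1, L3, L4, R4} is a vertex cover of size 4 (every listed pair touches it), so no matching can be larger.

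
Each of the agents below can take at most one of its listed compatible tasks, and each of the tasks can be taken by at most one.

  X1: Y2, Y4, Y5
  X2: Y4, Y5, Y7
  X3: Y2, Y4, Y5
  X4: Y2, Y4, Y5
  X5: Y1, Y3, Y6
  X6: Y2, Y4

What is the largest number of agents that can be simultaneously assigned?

Unit-capacity flow: source→left, listed edges, right→sink; max matching = max flow.
Augmenting path X1→Y2 (+1); matched 1.
Augmenting path X2→Y4 (+1); matched 2.
Augmenting path X3→Y5 (+1); matched 3.
Augmenting path X5→Y1 (+1); matched 4.
Augmenting path X4→Y4→X2→Y7 (+1); matched 5.
No augmenting path remains; maximum matching = 5.
König certificate: {X2, X5, Y2, Y4, Y5} is a vertex cover of size 5 (every listed pair touches it), so no matching can be larger.

5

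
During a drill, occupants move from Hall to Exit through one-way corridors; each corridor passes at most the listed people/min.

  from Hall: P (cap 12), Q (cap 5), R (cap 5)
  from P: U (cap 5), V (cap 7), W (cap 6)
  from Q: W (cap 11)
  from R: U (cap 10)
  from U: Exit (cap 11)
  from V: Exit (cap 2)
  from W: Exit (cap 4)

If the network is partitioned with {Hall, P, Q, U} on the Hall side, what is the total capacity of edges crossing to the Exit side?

Edges leaving {Hall, P, Q, U}: Hall→R (5), P→V (7), P→W (6), Q→W (11), U→Exit (11).
Cut capacity = 5 + 7 + 6 + 11 + 11 = 40.

40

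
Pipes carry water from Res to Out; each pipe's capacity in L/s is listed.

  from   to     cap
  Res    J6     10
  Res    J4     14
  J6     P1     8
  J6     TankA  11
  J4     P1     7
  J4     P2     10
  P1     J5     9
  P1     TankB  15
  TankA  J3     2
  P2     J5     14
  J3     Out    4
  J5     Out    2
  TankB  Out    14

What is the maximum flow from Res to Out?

18

Augment Res→J6→P1→J5→Out: bottleneck 2, flow now 2.
Augment Res→J6→P1→TankB→Out: bottleneck 6, flow now 8.
Augment Res→J6→TankA→J3→Out: bottleneck 2, flow now 10.
Augment Res→J4→P1→TankB→Out: bottleneck 7, flow now 17.
Augment Res→J4→P2→J5→P1→TankB→Out: bottleneck 1, flow now 18. (uses reverse residual edge)
No augmenting path remains; maximum flow = 18.
In the residual graph, reachable from Res: {Res, J6, J4, P1, TankA, P2, J5, TankB}.
Min-cut edges: TankA→J3 (2), J5→Out (2), TankB→Out (14); capacity 2 + 2 + 14 = 18.
This cut is saturated, so no flow can exceed 18.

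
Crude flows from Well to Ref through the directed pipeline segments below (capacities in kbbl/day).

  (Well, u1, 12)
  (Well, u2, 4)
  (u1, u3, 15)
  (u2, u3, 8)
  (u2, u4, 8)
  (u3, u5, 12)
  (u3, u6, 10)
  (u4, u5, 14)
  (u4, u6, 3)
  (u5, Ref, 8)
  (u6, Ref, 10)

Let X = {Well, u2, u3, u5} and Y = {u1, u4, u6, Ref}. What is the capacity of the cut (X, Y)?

38

Edges leaving {Well, u2, u3, u5}: Well→u1 (12), u2→u4 (8), u3→u6 (10), u5→Ref (8).
Cut capacity = 12 + 8 + 10 + 8 = 38.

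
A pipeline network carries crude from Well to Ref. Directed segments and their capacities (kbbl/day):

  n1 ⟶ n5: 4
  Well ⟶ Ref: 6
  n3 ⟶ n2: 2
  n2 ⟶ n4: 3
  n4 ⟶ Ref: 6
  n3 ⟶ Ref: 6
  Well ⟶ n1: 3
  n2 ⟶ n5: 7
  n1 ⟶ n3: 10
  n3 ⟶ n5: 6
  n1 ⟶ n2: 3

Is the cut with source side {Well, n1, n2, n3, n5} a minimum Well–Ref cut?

Given cut capacity: 6 + 3 + 6 = 15.
Augment Well→Ref: bottleneck 6, flow now 6.
Augment Well→n1→n3→Ref: bottleneck 3, flow now 9.
No augmenting path remains; maximum flow = 9.
In the residual graph, reachable from Well: {Well}.
Min-cut edges: Well→n1 (3), Well→Ref (6); capacity 3 + 6 = 9.
Cut capacity 15 exceeds the max flow 9, so it is not minimum.

No — its capacity is 15, but the minimum cut has capacity 9.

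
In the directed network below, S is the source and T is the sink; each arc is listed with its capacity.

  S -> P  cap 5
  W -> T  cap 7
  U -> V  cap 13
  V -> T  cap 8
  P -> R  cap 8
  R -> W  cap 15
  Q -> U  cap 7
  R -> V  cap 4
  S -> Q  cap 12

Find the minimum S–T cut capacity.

Augment S→P→R→V→T: bottleneck 4, flow now 4.
Augment S→P→R→W→T: bottleneck 1, flow now 5.
Augment S→Q→U→V→T: bottleneck 4, flow now 9.
Augment S→Q→U→V→R→W→T: bottleneck 3, flow now 12. (uses reverse residual edge)
No augmenting path remains; maximum flow = 12.
By max-flow min-cut, the minimum cut capacity equals the max flow.
In the residual graph, reachable from S: {S, Q}.
Min-cut edges: S→P (5), Q→U (7); capacity 5 + 7 = 12.

12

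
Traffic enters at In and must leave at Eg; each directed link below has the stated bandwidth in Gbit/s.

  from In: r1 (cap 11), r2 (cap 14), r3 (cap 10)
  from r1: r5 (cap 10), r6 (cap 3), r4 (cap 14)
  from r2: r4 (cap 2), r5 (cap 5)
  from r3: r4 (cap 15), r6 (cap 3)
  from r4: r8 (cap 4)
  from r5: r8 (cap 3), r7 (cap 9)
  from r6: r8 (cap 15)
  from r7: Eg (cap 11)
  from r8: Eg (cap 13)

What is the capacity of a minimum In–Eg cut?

22

Augment In→r1→r4→r8→Eg: bottleneck 4, flow now 4.
Augment In→r1→r5→r7→Eg: bottleneck 7, flow now 11.
Augment In→r2→r5→r7→Eg: bottleneck 2, flow now 13.
Augment In→r2→r5→r8→Eg: bottleneck 3, flow now 16.
Augment In→r3→r6→r8→Eg: bottleneck 3, flow now 19.
Augment In→r2→r4→r1→r6→r8→Eg: bottleneck 2, flow now 21. (uses reverse residual edge)
Augment In→r3→r4→r1→r6→r8→Eg: bottleneck 1, flow now 22. (uses reverse residual edge)
No augmenting path remains; maximum flow = 22.
By max-flow min-cut, the minimum cut capacity equals the max flow.
In the residual graph, reachable from In: {In, r1, r2, r3, r4, r5}.
Min-cut edges: r1→r6 (3), r3→r6 (3), r4→r8 (4), r5→r7 (9), r5→r8 (3); capacity 3 + 3 + 4 + 9 + 3 = 22.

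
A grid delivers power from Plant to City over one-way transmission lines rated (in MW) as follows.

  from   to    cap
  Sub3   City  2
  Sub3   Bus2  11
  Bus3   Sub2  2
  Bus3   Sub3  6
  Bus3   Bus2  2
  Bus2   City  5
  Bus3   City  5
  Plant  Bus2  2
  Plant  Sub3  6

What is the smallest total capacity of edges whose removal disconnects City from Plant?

Augment Plant→Sub3→City: bottleneck 2, flow now 2.
Augment Plant→Bus2→City: bottleneck 2, flow now 4.
Augment Plant→Sub3→Bus2→City: bottleneck 3, flow now 7.
No augmenting path remains; maximum flow = 7.
By max-flow min-cut, the minimum cut capacity equals the max flow.
In the residual graph, reachable from Plant: {Plant, Sub3, Bus2}.
Min-cut edges: Sub3→City (2), Bus2→City (5); capacity 2 + 5 = 7.

7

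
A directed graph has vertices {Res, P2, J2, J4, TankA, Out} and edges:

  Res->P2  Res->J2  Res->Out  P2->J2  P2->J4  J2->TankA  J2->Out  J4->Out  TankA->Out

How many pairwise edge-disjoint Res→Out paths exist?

3

Assign every edge capacity 1; by Menger, the answer equals the max flow.
Path Res→Out (+1); total 1.
Path Res→J2→Out (+1); total 2.
Path Res→P2→J4→Out (+1); total 3.
No residual Res→Out path; max flow = 3.
Certifying cut of size 3: {Res→J2, Res→Out, Res→P2}.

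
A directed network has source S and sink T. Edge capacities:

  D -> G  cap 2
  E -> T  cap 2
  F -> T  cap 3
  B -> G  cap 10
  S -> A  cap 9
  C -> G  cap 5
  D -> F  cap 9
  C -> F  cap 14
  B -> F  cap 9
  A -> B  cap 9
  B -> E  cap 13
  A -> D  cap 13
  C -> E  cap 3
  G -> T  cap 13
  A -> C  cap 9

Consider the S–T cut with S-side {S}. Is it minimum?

Given cut capacity: 9 = 9.
Augment S→A→B→E→T: bottleneck 2, flow now 2.
Augment S→A→B→F→T: bottleneck 3, flow now 5.
Augment S→A→B→G→T: bottleneck 4, flow now 9.
No augmenting path remains; maximum flow = 9.
Cut capacity 9 equals the max flow, so it is a minimum cut.

Yes — it is a minimum cut (capacity 9).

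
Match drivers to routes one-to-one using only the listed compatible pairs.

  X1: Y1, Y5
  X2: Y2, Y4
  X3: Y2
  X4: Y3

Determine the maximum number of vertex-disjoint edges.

4

Unit-capacity flow: source→left, listed edges, right→sink; max matching = max flow.
Augmenting path X1→Y1 (+1); matched 1.
Augmenting path X2→Y2 (+1); matched 2.
Augmenting path X4→Y3 (+1); matched 3.
Augmenting path X3→Y2→X2→Y4 (+1); matched 4.
No augmenting path remains; maximum matching = 4.
König certificate: {X1, X2, X3, X4} is a vertex cover of size 4 (every listed pair touches it), so no matching can be larger.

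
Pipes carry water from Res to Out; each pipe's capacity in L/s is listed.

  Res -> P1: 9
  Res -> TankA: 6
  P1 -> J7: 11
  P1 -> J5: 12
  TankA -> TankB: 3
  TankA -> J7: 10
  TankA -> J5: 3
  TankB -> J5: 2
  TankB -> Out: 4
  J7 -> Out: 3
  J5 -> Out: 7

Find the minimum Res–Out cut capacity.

13

Augment Res→P1→J7→Out: bottleneck 3, flow now 3.
Augment Res→P1→J5→Out: bottleneck 6, flow now 9.
Augment Res→TankA→TankB→Out: bottleneck 3, flow now 12.
Augment Res→TankA→J5→Out: bottleneck 1, flow now 13.
No augmenting path remains; maximum flow = 13.
By max-flow min-cut, the minimum cut capacity equals the max flow.
In the residual graph, reachable from Res: {Res, P1, TankA, J7, J5}.
Min-cut edges: TankA→TankB (3), J7→Out (3), J5→Out (7); capacity 3 + 3 + 7 = 13.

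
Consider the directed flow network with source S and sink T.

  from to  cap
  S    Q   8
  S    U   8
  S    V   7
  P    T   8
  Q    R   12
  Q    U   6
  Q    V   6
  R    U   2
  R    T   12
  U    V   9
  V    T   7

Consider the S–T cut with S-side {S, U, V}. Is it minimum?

Yes — it is a minimum cut (capacity 15).

Given cut capacity: 8 + 7 = 15.
Augment S→V→T: bottleneck 7, flow now 7.
Augment S→Q→R→T: bottleneck 8, flow now 15.
No augmenting path remains; maximum flow = 15.
Cut capacity 15 equals the max flow, so it is a minimum cut.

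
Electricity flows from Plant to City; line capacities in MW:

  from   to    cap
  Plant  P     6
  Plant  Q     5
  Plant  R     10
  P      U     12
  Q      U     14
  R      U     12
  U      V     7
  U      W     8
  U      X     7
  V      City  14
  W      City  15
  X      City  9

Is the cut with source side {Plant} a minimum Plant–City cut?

Given cut capacity: 6 + 5 + 10 = 21.
Augment Plant→P→U→V→City: bottleneck 6, flow now 6.
Augment Plant→Q→U→V→City: bottleneck 1, flow now 7.
Augment Plant→Q→U→W→City: bottleneck 4, flow now 11.
Augment Plant→R→U→W→City: bottleneck 4, flow now 15.
Augment Plant→R→U→X→City: bottleneck 6, flow now 21.
No augmenting path remains; maximum flow = 21.
Cut capacity 21 equals the max flow, so it is a minimum cut.

Yes — it is a minimum cut (capacity 21).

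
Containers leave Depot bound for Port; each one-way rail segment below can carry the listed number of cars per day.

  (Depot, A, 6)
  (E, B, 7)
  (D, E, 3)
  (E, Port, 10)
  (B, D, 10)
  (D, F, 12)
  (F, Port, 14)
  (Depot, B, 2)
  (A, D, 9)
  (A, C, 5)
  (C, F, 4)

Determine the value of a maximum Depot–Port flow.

Augment Depot→A→C→F→Port: bottleneck 4, flow now 4.
Augment Depot→A→D→E→Port: bottleneck 2, flow now 6.
Augment Depot→B→D→E→Port: bottleneck 1, flow now 7.
Augment Depot→B→D→F→Port: bottleneck 1, flow now 8.
No augmenting path remains; maximum flow = 8.
In the residual graph, reachable from Depot: {Depot}.
Min-cut edges: Depot→A (6), Depot→B (2); capacity 6 + 2 = 8.
This cut is saturated, so no flow can exceed 8.

8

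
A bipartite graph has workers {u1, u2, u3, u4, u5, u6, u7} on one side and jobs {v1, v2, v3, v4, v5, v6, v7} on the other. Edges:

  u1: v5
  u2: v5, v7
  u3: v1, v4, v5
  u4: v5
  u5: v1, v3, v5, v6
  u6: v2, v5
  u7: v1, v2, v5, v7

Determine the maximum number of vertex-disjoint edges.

Unit-capacity flow: source→left, listed edges, right→sink; max matching = max flow.
Augmenting path u1→v5 (+1); matched 1.
Augmenting path u2→v7 (+1); matched 2.
Augmenting path u3→v1 (+1); matched 3.
Augmenting path u5→v3 (+1); matched 4.
Augmenting path u6→v2 (+1); matched 5.
Augmenting path u7→v1→u3→v4 (+1); matched 6.
No augmenting path remains; maximum matching = 6.
König certificate: {u2, u3, u5, u6, u7, v5} is a vertex cover of size 6 (every listed pair touches it), so no matching can be larger.

6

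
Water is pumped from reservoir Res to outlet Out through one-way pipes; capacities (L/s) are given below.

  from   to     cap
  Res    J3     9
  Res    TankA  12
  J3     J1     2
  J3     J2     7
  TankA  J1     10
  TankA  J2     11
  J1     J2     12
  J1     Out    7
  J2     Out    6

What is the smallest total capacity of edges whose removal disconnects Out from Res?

Augment Res→J3→J1→Out: bottleneck 2, flow now 2.
Augment Res→J3→J2→Out: bottleneck 6, flow now 8.
Augment Res→TankA→J1→Out: bottleneck 5, flow now 13.
No augmenting path remains; maximum flow = 13.
By max-flow min-cut, the minimum cut capacity equals the max flow.
In the residual graph, reachable from Res: {Res, J3, TankA, J1, J2}.
Min-cut edges: J1→Out (7), J2→Out (6); capacity 7 + 6 = 13.

13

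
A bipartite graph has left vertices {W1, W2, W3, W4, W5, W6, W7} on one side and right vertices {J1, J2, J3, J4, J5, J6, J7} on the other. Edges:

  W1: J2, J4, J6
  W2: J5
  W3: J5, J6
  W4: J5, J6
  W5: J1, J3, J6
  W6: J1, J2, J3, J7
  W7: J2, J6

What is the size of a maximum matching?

Unit-capacity flow: source→left, listed edges, right→sink; max matching = max flow.
Augmenting path W1→J2 (+1); matched 1.
Augmenting path W2→J5 (+1); matched 2.
Augmenting path W3→J6 (+1); matched 3.
Augmenting path W5→J1 (+1); matched 4.
Augmenting path W6→J3 (+1); matched 5.
Augmenting path W7→J2→W1→J4 (+1); matched 6.
No augmenting path remains; maximum matching = 6.
König certificate: {W1, W5, W6, W7, J5, J6} is a vertex cover of size 6 (every listed pair touches it), so no matching can be larger.

6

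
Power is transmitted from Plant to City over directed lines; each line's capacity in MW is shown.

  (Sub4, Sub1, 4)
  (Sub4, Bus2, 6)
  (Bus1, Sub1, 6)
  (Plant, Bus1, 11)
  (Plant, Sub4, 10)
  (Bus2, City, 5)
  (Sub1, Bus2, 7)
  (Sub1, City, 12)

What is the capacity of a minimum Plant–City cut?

15

Augment Plant→Sub4→Bus2→City: bottleneck 5, flow now 5.
Augment Plant→Sub4→Sub1→City: bottleneck 4, flow now 9.
Augment Plant→Bus1→Sub1→City: bottleneck 6, flow now 15.
No augmenting path remains; maximum flow = 15.
By max-flow min-cut, the minimum cut capacity equals the max flow.
In the residual graph, reachable from Plant: {Plant, Sub4, Bus1, Bus2}.
Min-cut edges: Sub4→Sub1 (4), Bus1→Sub1 (6), Bus2→City (5); capacity 4 + 6 + 5 = 15.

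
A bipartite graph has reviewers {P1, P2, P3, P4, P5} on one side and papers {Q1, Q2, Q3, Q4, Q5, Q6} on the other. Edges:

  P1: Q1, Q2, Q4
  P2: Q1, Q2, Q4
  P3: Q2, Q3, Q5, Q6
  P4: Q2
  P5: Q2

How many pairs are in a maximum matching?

Unit-capacity flow: source→left, listed edges, right→sink; max matching = max flow.
Augmenting path P1→Q1 (+1); matched 1.
Augmenting path P2→Q2 (+1); matched 2.
Augmenting path P3→Q3 (+1); matched 3.
Augmenting path P4→Q2→P2→Q4 (+1); matched 4.
No augmenting path remains; maximum matching = 4.
König certificate: {P1, P2, P3, Q2} is a vertex cover of size 4 (every listed pair touches it), so no matching can be larger.

4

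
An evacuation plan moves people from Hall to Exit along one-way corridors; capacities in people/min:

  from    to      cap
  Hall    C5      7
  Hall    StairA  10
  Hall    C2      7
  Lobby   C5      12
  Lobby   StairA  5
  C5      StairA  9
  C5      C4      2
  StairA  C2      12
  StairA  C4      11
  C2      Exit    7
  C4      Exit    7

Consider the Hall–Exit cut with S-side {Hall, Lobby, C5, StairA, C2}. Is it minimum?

No — its capacity is 20, but the minimum cut has capacity 14.

Given cut capacity: 2 + 11 + 7 = 20.
Augment Hall→C2→Exit: bottleneck 7, flow now 7.
Augment Hall→C5→C4→Exit: bottleneck 2, flow now 9.
Augment Hall→StairA→C4→Exit: bottleneck 5, flow now 14.
No augmenting path remains; maximum flow = 14.
In the residual graph, reachable from Hall: {Hall, C5, StairA, C2, C4}.
Min-cut edges: C2→Exit (7), C4→Exit (7); capacity 7 + 7 = 14.
Cut capacity 20 exceeds the max flow 14, so it is not minimum.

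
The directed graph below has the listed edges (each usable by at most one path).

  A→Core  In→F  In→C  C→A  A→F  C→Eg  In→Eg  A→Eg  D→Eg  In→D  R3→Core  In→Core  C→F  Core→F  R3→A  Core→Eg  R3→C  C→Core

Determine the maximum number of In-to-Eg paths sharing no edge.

Assign every edge capacity 1; by Menger, the answer equals the max flow.
Path In→Eg (+1); total 1.
Path In→D→Eg (+1); total 2.
Path In→C→Eg (+1); total 3.
Path In→Core→Eg (+1); total 4.
No residual In→Eg path; max flow = 4.
Certifying cut of size 4: {In→C, In→Core, In→D, In→Eg}.

4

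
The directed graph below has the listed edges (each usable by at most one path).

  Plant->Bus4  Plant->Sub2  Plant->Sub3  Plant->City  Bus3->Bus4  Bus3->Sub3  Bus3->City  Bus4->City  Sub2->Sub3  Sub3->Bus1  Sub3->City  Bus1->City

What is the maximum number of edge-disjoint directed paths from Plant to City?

Assign every edge capacity 1; by Menger, the answer equals the max flow.
Path Plant→City (+1); total 1.
Path Plant→Bus4→City (+1); total 2.
Path Plant→Sub3→City (+1); total 3.
Path Plant→Sub2→Sub3→Bus1→City (+1); total 4.
No residual Plant→City path; max flow = 4.
Certifying cut of size 4: {Plant→Bus4, Plant→City, Plant→Sub2, Plant→Sub3}.

4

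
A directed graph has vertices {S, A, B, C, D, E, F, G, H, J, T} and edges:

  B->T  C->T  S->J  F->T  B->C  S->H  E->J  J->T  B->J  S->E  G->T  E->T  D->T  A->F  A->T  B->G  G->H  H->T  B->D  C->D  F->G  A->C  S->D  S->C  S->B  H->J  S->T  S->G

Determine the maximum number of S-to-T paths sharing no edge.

8

Assign every edge capacity 1; by Menger, the answer equals the max flow.
Path S→T (+1); total 1.
Path S→B→T (+1); total 2.
Path S→C→T (+1); total 3.
Path S→D→T (+1); total 4.
Path S→E→T (+1); total 5.
Path S→G→T (+1); total 6.
Path S→H→T (+1); total 7.
Path S→J→T (+1); total 8.
No residual S→T path; max flow = 8.
Certifying cut of size 8: {S→B, S→C, S→D, S→E, S→G, S→H, S→J, S→T}.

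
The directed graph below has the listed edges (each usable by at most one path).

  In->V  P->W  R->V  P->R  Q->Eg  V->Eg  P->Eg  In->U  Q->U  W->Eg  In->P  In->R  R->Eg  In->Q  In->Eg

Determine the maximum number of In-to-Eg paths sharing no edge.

Assign every edge capacity 1; by Menger, the answer equals the max flow.
Path In→Eg (+1); total 1.
Path In→P→Eg (+1); total 2.
Path In→Q→Eg (+1); total 3.
Path In→R→Eg (+1); total 4.
Path In→V→Eg (+1); total 5.
No residual In→Eg path; max flow = 5.
Certifying cut of size 5: {In→Eg, In→P, In→Q, In→R, In→V}.

5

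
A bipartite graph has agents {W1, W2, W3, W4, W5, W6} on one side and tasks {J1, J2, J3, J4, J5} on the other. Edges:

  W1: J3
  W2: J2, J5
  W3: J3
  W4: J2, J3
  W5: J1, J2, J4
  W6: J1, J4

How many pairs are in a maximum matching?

Unit-capacity flow: source→left, listed edges, right→sink; max matching = max flow.
Augmenting path W1→J3 (+1); matched 1.
Augmenting path W2→J2 (+1); matched 2.
Augmenting path W5→J1 (+1); matched 3.
Augmenting path W6→J4 (+1); matched 4.
Augmenting path W4→J2→W2→J5 (+1); matched 5.
No augmenting path remains; maximum matching = 5.
König certificate: {W2, W4, W5, W6, J3} is a vertex cover of size 5 (every listed pair touches it), so no matching can be larger.

5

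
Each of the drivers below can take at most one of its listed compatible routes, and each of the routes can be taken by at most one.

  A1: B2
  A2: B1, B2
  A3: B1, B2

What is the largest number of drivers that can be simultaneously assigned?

Unit-capacity flow: source→left, listed edges, right→sink; max matching = max flow.
Augmenting path A1→B2 (+1); matched 1.
Augmenting path A2→B1 (+1); matched 2.
No augmenting path remains; maximum matching = 2.
König certificate: {B1, B2} is a vertex cover of size 2 (every listed pair touches it), so no matching can be larger.

2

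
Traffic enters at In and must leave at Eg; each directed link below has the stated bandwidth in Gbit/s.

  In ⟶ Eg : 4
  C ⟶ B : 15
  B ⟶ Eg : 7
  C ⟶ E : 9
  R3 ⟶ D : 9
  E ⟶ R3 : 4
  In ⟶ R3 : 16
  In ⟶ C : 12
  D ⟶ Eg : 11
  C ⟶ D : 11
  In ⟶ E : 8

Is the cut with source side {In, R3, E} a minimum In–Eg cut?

No — its capacity is 25, but the minimum cut has capacity 22.

Given cut capacity: 12 + 4 + 9 = 25.
Augment In→Eg: bottleneck 4, flow now 4.
Augment In→C→B→Eg: bottleneck 7, flow now 11.
Augment In→C→D→Eg: bottleneck 5, flow now 16.
Augment In→R3→D→Eg: bottleneck 6, flow now 22.
No augmenting path remains; maximum flow = 22.
In the residual graph, reachable from In: {In, C, B, R3, D, E}.
Min-cut edges: In→Eg (4), B→Eg (7), D→Eg (11); capacity 4 + 7 + 11 = 22.
Cut capacity 25 exceeds the max flow 22, so it is not minimum.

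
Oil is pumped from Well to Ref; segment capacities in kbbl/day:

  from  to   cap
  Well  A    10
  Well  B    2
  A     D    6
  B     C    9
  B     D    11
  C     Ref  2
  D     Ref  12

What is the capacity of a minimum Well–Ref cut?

8

Augment Well→A→D→Ref: bottleneck 6, flow now 6.
Augment Well→B→C→Ref: bottleneck 2, flow now 8.
No augmenting path remains; maximum flow = 8.
By max-flow min-cut, the minimum cut capacity equals the max flow.
In the residual graph, reachable from Well: {Well, A}.
Min-cut edges: Well→B (2), A→D (6); capacity 2 + 6 = 8.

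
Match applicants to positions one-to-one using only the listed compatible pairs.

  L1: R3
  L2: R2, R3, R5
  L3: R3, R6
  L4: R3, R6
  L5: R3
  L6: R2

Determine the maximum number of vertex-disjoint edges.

4

Unit-capacity flow: source→left, listed edges, right→sink; max matching = max flow.
Augmenting path L1→R3 (+1); matched 1.
Augmenting path L2→R2 (+1); matched 2.
Augmenting path L3→R6 (+1); matched 3.
Augmenting path L6→R2→L2→R5 (+1); matched 4.
No augmenting path remains; maximum matching = 4.
König certificate: {L2, L6, R3, R6} is a vertex cover of size 4 (every listed pair touches it), so no matching can be larger.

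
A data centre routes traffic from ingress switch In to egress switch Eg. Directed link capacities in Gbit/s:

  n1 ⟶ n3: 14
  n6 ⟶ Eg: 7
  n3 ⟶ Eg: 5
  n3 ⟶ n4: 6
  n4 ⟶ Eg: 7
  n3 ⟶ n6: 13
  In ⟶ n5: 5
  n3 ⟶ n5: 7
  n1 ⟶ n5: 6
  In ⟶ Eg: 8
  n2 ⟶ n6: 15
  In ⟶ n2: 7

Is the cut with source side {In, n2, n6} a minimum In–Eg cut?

Given cut capacity: 5 + 8 + 7 = 20.
Augment In→Eg: bottleneck 8, flow now 8.
Augment In→n2→n6→Eg: bottleneck 7, flow now 15.
No augmenting path remains; maximum flow = 15.
In the residual graph, reachable from In: {In, n5}.
Min-cut edges: In→n2 (7), In→Eg (8); capacity 7 + 8 = 15.
Cut capacity 20 exceeds the max flow 15, so it is not minimum.

No — its capacity is 20, but the minimum cut has capacity 15.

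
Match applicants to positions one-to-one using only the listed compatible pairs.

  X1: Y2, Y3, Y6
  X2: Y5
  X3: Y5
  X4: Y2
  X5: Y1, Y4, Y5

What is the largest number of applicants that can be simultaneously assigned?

4

Unit-capacity flow: source→left, listed edges, right→sink; max matching = max flow.
Augmenting path X1→Y2 (+1); matched 1.
Augmenting path X2→Y5 (+1); matched 2.
Augmenting path X5→Y1 (+1); matched 3.
Augmenting path X4→Y2→X1→Y3 (+1); matched 4.
No augmenting path remains; maximum matching = 4.
König certificate: {X1, X4, X5, Y5} is a vertex cover of size 4 (every listed pair touches it), so no matching can be larger.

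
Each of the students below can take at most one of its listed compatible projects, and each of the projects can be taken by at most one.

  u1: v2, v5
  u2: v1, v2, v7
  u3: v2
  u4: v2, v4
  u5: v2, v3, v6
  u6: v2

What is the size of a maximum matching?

5

Unit-capacity flow: source→left, listed edges, right→sink; max matching = max flow.
Augmenting path u1→v2 (+1); matched 1.
Augmenting path u2→v1 (+1); matched 2.
Augmenting path u4→v4 (+1); matched 3.
Augmenting path u5→v3 (+1); matched 4.
Augmenting path u3→v2→u1→v5 (+1); matched 5.
No augmenting path remains; maximum matching = 5.
König certificate: {u1, u2, u4, u5, v2} is a vertex cover of size 5 (every listed pair touches it), so no matching can be larger.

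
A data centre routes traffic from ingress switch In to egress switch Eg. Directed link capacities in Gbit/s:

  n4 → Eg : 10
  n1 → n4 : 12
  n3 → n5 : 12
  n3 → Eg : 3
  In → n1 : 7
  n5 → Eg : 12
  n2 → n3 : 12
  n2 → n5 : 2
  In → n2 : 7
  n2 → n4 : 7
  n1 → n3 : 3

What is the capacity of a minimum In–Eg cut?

Augment In→n1→n3→Eg: bottleneck 3, flow now 3.
Augment In→n1→n4→Eg: bottleneck 4, flow now 7.
Augment In→n2→n4→Eg: bottleneck 6, flow now 13.
Augment In→n2→n5→Eg: bottleneck 1, flow now 14.
No augmenting path remains; maximum flow = 14.
By max-flow min-cut, the minimum cut capacity equals the max flow.
In the residual graph, reachable from In: {In}.
Min-cut edges: In→n1 (7), In→n2 (7); capacity 7 + 7 = 14.

14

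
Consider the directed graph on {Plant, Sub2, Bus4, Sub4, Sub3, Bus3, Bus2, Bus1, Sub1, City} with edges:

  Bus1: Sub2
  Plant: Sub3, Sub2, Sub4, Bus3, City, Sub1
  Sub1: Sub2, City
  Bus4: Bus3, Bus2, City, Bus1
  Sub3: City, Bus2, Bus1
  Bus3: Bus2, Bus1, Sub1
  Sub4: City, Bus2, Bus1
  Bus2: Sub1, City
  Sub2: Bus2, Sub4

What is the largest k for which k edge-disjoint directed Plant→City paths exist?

5

Assign every edge capacity 1; by Menger, the answer equals the max flow.
Path Plant→City (+1); total 1.
Path Plant→Sub4→City (+1); total 2.
Path Plant→Sub3→City (+1); total 3.
Path Plant→Sub1→City (+1); total 4.
Path Plant→Sub2→Bus2→City (+1); total 5.
No residual Plant→City path; max flow = 5.
Certifying cut of size 5: {Bus2→City, Plant→City, Plant→Sub3, Sub1→City, Sub4→City}.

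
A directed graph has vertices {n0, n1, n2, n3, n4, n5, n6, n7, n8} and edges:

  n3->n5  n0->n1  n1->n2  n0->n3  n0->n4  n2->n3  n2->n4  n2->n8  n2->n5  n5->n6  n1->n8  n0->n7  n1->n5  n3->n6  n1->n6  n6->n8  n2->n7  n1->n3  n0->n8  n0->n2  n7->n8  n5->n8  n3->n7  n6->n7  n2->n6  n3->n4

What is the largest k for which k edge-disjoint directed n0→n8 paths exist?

5

Assign every edge capacity 1; by Menger, the answer equals the max flow.
Path n0→n8 (+1); total 1.
Path n0→n1→n8 (+1); total 2.
Path n0→n2→n8 (+1); total 3.
Path n0→n7→n8 (+1); total 4.
Path n0→n3→n5→n8 (+1); total 5.
No residual n0→n8 path; max flow = 5.
Certifying cut of size 5: {n0→n1, n0→n2, n0→n3, n0→n7, n0→n8}.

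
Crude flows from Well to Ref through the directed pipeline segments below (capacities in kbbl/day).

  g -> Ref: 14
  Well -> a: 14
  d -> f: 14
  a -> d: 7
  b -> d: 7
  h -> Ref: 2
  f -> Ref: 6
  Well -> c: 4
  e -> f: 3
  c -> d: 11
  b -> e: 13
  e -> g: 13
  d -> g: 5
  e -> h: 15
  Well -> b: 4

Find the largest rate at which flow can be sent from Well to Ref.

15

Augment Well→a→d→f→Ref: bottleneck 6, flow now 6.
Augment Well→a→d→g→Ref: bottleneck 1, flow now 7.
Augment Well→b→d→g→Ref: bottleneck 4, flow now 11.
Augment Well→c→d→b→e→g→Ref: bottleneck 4, flow now 15. (uses reverse residual edge)
No augmenting path remains; maximum flow = 15.
In the residual graph, reachable from Well: {Well, a}.
Min-cut edges: Well→b (4), Well→c (4), a→d (7); capacity 4 + 4 + 7 = 15.
This cut is saturated, so no flow can exceed 15.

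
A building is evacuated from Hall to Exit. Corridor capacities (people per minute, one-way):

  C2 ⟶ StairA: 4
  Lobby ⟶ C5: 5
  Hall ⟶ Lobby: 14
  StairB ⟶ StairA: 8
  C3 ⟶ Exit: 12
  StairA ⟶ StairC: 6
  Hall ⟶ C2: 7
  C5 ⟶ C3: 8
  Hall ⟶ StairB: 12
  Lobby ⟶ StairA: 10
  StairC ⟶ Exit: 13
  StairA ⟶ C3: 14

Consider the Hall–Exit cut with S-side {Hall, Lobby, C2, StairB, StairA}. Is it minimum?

Given cut capacity: 5 + 14 + 6 = 25.
Augment Hall→Lobby→StairA→C3→Exit: bottleneck 10, flow now 10.
Augment Hall→Lobby→C5→C3→Exit: bottleneck 2, flow now 12.
Augment Hall→C2→StairA→StairC→Exit: bottleneck 4, flow now 16.
Augment Hall→StairB→StairA→StairC→Exit: bottleneck 2, flow now 18.
No augmenting path remains; maximum flow = 18.
In the residual graph, reachable from Hall: {Hall, Lobby, C2, StairB, StairA, C5, C3}.
Min-cut edges: StairA→StairC (6), C3→Exit (12); capacity 6 + 12 = 18.
Cut capacity 25 exceeds the max flow 18, so it is not minimum.

No — its capacity is 25, but the minimum cut has capacity 18.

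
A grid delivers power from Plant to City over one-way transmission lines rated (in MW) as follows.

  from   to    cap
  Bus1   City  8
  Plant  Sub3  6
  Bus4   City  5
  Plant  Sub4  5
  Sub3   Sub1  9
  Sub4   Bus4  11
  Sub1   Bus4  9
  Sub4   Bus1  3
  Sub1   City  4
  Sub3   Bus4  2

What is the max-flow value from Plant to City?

Augment Plant→Sub4→Bus4→City: bottleneck 5, flow now 5.
Augment Plant→Sub3→Sub1→City: bottleneck 4, flow now 9.
Augment Plant→Sub3→Bus4→Sub4→Bus1→City: bottleneck 2, flow now 11. (uses reverse residual edge)
No augmenting path remains; maximum flow = 11.
In the residual graph, reachable from Plant: {Plant}.
Min-cut edges: Plant→Sub4 (5), Plant→Sub3 (6); capacity 5 + 6 = 11.
This cut is saturated, so no flow can exceed 11.

11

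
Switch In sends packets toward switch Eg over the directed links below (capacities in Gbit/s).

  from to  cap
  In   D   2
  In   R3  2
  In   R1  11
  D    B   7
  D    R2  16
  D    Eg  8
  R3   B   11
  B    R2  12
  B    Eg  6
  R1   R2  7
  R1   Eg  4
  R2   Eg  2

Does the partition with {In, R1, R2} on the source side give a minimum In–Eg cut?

Given cut capacity: 2 + 2 + 4 + 2 = 10.
Augment In→D→Eg: bottleneck 2, flow now 2.
Augment In→R1→Eg: bottleneck 4, flow now 6.
Augment In→R3→B→Eg: bottleneck 2, flow now 8.
Augment In→R1→R2→Eg: bottleneck 2, flow now 10.
No augmenting path remains; maximum flow = 10.
Cut capacity 10 equals the max flow, so it is a minimum cut.

Yes — it is a minimum cut (capacity 10).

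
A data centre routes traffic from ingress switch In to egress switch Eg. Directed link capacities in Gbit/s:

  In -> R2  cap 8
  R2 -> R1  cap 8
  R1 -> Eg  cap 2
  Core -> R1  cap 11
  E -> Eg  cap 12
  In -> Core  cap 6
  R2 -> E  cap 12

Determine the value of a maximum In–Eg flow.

10

Augment In→R2→R1→Eg: bottleneck 2, flow now 2.
Augment In→R2→E→Eg: bottleneck 6, flow now 8.
Augment In→Core→R1→R2→E→Eg: bottleneck 2, flow now 10. (uses reverse residual edge)
No augmenting path remains; maximum flow = 10.
In the residual graph, reachable from In: {In, Core, R1}.
Min-cut edges: In→R2 (8), R1→Eg (2); capacity 8 + 2 = 10.
This cut is saturated, so no flow can exceed 10.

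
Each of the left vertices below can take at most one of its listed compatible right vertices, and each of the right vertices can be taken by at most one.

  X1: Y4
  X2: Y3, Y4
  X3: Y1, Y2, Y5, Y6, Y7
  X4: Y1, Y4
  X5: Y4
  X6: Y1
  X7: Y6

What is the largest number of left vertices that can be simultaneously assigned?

Unit-capacity flow: source→left, listed edges, right→sink; max matching = max flow.
Augmenting path X1→Y4 (+1); matched 1.
Augmenting path X2→Y3 (+1); matched 2.
Augmenting path X3→Y1 (+1); matched 3.
Augmenting path X7→Y6 (+1); matched 4.
Augmenting path X4→Y1→X3→Y2 (+1); matched 5.
No augmenting path remains; maximum matching = 5.
König certificate: {X2, X3, X7, Y1, Y4} is a vertex cover of size 5 (every listed pair touches it), so no matching can be larger.

5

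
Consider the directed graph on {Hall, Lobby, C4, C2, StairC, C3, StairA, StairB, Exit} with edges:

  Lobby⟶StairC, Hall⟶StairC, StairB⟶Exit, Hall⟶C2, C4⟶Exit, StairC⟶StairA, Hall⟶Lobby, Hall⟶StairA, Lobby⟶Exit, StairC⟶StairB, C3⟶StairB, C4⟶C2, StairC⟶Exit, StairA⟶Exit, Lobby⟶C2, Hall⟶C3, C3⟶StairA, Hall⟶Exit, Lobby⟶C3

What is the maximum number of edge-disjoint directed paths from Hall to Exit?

5

Assign every edge capacity 1; by Menger, the answer equals the max flow.
Path Hall→Exit (+1); total 1.
Path Hall→Lobby→Exit (+1); total 2.
Path Hall→StairC→Exit (+1); total 3.
Path Hall→StairA→Exit (+1); total 4.
Path Hall→C3→StairB→Exit (+1); total 5.
No residual Hall→Exit path; max flow = 5.
Certifying cut of size 5: {Hall→C3, Hall→Exit, Hall→Lobby, Hall→StairA, Hall→StairC}.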